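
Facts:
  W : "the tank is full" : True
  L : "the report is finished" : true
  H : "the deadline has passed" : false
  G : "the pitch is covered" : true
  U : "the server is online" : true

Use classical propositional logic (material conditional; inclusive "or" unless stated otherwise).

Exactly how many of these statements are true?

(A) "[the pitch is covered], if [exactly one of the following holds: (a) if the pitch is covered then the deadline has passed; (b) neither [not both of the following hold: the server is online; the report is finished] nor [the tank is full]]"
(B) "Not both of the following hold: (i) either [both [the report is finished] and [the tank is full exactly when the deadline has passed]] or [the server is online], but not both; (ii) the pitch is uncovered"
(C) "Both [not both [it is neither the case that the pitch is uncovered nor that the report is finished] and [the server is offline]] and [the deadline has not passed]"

(A): Parsed as ((G → H) ⊕ ((U ↑ L) ↓ W)) → G

G → H = T → F = F
U ↑ L = T ↑ T = F
(U ↑ L) ↓ W = F ↓ T = F
(G → H) ⊕ ((U ↑ L) ↓ W) = F ⊕ F = F
((G → H) ⊕ ((U ↑ L) ↓ W)) → G = F → T = T
So (A) is true.

(B): Parsed as ((L ∧ (W ↔ H)) ⊕ U) ↑ ¬G

W ↔ H = T ↔ F = F
L ∧ (W ↔ H) = T ∧ F = F
(L ∧ (W ↔ H)) ⊕ U = F ⊕ T = T
¬G = ¬T = F
((L ∧ (W ↔ H)) ⊕ U) ↑ ¬G = T ↑ F = T
So (B) is true.

(C): This is ((¬G ↓ L) ↑ ¬U) ∧ ¬H.

¬G = ¬T = F
¬G ↓ L = F ↓ T = F
¬U = ¬T = F
(¬G ↓ L) ↑ ¬U = F ↑ F = T
¬H = ¬F = T
((¬G ↓ L) ↑ ¬U) ∧ ¬H = T ∧ T = T
Hence (C) is true.

3 of the 3 statements are true ((A), (B), (C)).

3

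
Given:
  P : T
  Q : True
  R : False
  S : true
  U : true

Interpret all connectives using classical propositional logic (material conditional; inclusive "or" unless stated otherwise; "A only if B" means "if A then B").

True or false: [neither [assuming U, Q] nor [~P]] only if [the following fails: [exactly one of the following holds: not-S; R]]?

True

Formalization: ((U -> Q) nor not P) -> not (not S xor R)

U -> Q = True -> True = True
not P = not True = False
(U -> Q) nor not P = True nor False = False
not S = not True = False
not S xor R = False xor False = False
not (not S xor R) = not False = True
((U -> Q) nor not P) -> not (not S xor R) = False -> True = True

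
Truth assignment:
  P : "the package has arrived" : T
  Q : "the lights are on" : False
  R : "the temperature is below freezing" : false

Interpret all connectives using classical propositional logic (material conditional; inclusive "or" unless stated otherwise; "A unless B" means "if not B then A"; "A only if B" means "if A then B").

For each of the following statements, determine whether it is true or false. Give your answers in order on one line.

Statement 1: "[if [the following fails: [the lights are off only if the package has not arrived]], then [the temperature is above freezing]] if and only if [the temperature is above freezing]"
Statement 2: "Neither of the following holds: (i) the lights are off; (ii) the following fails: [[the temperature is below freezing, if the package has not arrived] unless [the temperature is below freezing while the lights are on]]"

Statement 1: In symbols: (~(~Q -> ~P) -> ~R) <-> ~R

~Q = ~F = T
~P = ~T = F
~Q -> ~P = T -> F = F
~(~Q -> ~P) = ~F = T
~R = ~F = T
~(~Q -> ~P) -> ~R = T -> T = T
~R = ~F = T
(~(~Q -> ~P) -> ~R) <-> ~R = T <-> T = T
Thus Statement 1 is true.

Statement 2: In symbols: ~Q nor ~((~P -> R) | (R & Q))

~Q = ~F = T
~P = ~T = F
~P -> R = F -> F = T
R & Q = F & F = F
(~P -> R) | (R & Q) = T | F = T
~((~P -> R) | (R & Q)) = ~T = F
~Q nor ~((~P -> R) | (R & Q)) = T nor F = F
So Statement 2 is false.

Statement 1 T / Statement 2 F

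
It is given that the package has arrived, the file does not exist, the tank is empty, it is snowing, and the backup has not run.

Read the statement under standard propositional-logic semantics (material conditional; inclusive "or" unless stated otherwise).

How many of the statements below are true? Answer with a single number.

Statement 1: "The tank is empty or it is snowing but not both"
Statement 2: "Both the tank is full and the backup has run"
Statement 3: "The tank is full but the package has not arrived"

Let R = "the tank is full" (F), S = "it is snowing" (T), U = "the backup has run" (F), P = "the package has arrived" (T).

Statement 1: Formalization: ~R xor S

~R = ~F = T
~R xor S = T xor T = F
So Statement 1 is false.

Statement 2: This is R & U.

R & U = F & F = F
So Statement 2 is false.

Statement 3: Parsed as R & ~P

~P = ~T = F
R & ~P = F & F = F
So Statement 3 is false.

0 of the 3 statements are true (none).

0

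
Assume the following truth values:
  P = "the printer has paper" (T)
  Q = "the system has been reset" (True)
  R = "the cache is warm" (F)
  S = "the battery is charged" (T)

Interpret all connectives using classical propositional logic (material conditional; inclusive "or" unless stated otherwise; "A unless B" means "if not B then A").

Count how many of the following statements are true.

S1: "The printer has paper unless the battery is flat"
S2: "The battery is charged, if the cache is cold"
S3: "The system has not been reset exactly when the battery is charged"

S1: This is P | ~S.

~S = ~T = F
P | ~S = T | F = T
So S1 is true.

S2: In symbols: ~R -> S

~R = ~F = T
~R -> S = T -> T = T
Thus S2 is true.

S3: This is ~Q <-> S.

~Q = ~T = F
~Q <-> S = F <-> T = F
Thus S3 is false.

2 of the 3 statements are true.

2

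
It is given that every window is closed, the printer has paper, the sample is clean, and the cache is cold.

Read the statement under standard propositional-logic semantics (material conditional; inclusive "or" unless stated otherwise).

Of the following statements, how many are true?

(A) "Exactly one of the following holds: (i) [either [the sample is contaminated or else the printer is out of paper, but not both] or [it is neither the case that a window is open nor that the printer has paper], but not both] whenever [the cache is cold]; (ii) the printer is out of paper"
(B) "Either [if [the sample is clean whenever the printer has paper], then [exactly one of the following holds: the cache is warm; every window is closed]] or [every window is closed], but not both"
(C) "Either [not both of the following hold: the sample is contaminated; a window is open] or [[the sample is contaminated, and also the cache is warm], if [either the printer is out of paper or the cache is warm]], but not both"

Let U = "the cache is warm" (False), W = "the sample is contaminated" (False), G = "the printer has paper" (True), D = "a window is open" (False).

(A): Formalization: (not U -> ((W xor not G) xor (D nor G))) xor not G

not U = not False = True
not G = not True = False
W xor not G = False xor False = False
D nor G = False nor True = False
(W xor not G) xor (D nor G) = False xor False = False
not U -> ((W xor not G) xor (D nor G)) = True -> False = False
not G = not True = False
(not U -> ((W xor not G) xor (D nor G))) xor not G = False xor False = False
So (A) is false.

(B): In symbols: ((G -> not W) -> (U xor not D)) xor not D

not W = not False = True
G -> not W = True -> True = True
not D = not False = True
U xor not D = False xor True = True
(G -> not W) -> (U xor not D) = True -> True = True
not D = not False = True
((G -> not W) -> (U xor not D)) xor not D = True xor True = False
Hence (B) is false.

(C): In symbols: (W nand D) xor ((not G or U) -> (W and U))

W nand D = False nand False = True
not G = not True = False
not G or U = False or False = False
W and U = False and False = False
(not G or U) -> (W and U) = False -> False = True
(W nand D) xor ((not G or U) -> (W and U)) = True xor True = False
So (C) is false.

Count: 0.

0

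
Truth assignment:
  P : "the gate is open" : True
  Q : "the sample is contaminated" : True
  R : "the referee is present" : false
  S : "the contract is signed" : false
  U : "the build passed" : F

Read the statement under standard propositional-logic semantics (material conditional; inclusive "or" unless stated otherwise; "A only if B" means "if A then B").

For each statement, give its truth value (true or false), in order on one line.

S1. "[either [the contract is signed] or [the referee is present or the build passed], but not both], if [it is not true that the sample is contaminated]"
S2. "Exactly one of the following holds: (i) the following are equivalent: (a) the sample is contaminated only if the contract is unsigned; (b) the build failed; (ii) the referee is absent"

S1 true / S2 false

S1: Formalization: ~Q -> (S xor (R | U))

~Q = ~T = F
R | U = F | F = F
S xor (R | U) = F xor F = F
~Q -> (S xor (R | U)) = F -> F = T
Hence S1 is true.

S2: Parsed as ((Q -> ~S) <-> ~U) xor ~R

~S = ~F = T
Q -> ~S = T -> T = T
~U = ~F = T
(Q -> ~S) <-> ~U = T <-> T = T
~R = ~F = T
((Q -> ~S) <-> ~U) xor ~R = T xor T = F
Thus S2 is false.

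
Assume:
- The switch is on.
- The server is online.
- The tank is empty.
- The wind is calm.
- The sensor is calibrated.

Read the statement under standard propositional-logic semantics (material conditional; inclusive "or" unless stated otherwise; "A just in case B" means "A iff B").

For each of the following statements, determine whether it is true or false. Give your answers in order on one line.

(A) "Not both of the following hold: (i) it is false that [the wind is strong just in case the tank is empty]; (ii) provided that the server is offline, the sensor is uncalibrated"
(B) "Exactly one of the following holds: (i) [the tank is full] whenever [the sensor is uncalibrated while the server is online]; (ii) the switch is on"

Let K = "the wind is strong" (F), U = "the tank is full" (F), R = "the server is online" (T), P = "the sensor is calibrated" (T), V = "the switch is on" (T).

(A): Formalization: ~(K <-> ~U) nand (~R -> ~P)

~U = ~F = T
K <-> ~U = F <-> T = F
~(K <-> ~U) = ~F = T
~R = ~T = F
~P = ~T = F
~R -> ~P = F -> F = T
~(K <-> ~U) nand (~R -> ~P) = T nand T = F
Hence (A) is false.

(B): This is ((~P & R) -> U) xor V.

~P = ~T = F
~P & R = F & T = F
(~P & R) -> U = F -> F = T
((~P & R) -> U) xor V = T xor T = F
Thus (B) is false.

(A) false / (B) false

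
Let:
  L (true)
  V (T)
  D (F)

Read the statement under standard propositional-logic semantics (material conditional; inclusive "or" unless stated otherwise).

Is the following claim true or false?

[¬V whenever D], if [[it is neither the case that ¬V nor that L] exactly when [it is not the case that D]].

Formalization: ((not V nor L) iff not D) -> (D -> not V)

not V = not True = False
not V nor L = False nor True = False
not D = not False = True
(not V nor L) iff not D = False iff True = False
not V = not True = False
D -> not V = False -> False = True
((not V nor L) iff not D) -> (D -> not V) = False -> True = True

True.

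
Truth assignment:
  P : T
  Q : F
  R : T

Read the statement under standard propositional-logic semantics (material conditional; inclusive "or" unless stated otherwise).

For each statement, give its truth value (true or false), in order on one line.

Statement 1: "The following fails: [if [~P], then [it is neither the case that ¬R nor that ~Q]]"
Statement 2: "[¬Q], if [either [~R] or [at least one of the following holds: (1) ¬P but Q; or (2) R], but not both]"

Statement 1: Parsed as ~(~P -> (~R nor ~Q))

~P = ~T = F
~R = ~T = F
~Q = ~F = T
~R nor ~Q = F nor T = F
~P -> (~R nor ~Q) = F -> F = T
~(~P -> (~R nor ~Q)) = ~T = F
So Statement 1 is false.

Statement 2: Parsed as (~R xor ((~P & Q) | R)) -> ~Q

~R = ~T = F
~P = ~T = F
~P & Q = F & F = F
(~P & Q) | R = F | T = T
~R xor ((~P & Q) | R) = F xor T = T
~Q = ~F = T
(~R xor ((~P & Q) | R)) -> ~Q = T -> T = T
Thus Statement 2 is true.

Statement 1 F / Statement 2 T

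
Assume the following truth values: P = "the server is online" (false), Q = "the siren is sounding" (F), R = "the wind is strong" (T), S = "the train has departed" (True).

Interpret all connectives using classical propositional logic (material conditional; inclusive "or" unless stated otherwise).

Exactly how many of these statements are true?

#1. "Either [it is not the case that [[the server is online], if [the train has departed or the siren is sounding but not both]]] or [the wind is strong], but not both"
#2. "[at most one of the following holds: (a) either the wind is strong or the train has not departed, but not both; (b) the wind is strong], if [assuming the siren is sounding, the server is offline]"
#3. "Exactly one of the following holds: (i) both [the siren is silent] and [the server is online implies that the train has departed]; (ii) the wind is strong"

0

#1: This is ¬((S ⊕ Q) → P) ⊕ R.

S ⊕ Q = T ⊕ F = T
(S ⊕ Q) → P = T → F = F
¬((S ⊕ Q) → P) = ¬F = T
¬((S ⊕ Q) → P) ⊕ R = T ⊕ T = F
So #1 is false.

#2: This is (Q → ¬P) → ((R ⊕ ¬S) ↑ R).

¬P = ¬F = T
Q → ¬P = F → T = T
¬S = ¬T = F
R ⊕ ¬S = T ⊕ F = T
(R ⊕ ¬S) ↑ R = T ↑ T = F
(Q → ¬P) → ((R ⊕ ¬S) ↑ R) = T → F = F
So #2 is false.

#3: In symbols: (¬Q ∧ (P → S)) ⊕ R

¬Q = ¬F = T
P → S = F → T = T
¬Q ∧ (P → S) = T ∧ T = T
(¬Q ∧ (P → S)) ⊕ R = T ⊕ T = F
So #3 is false.

True statements: 0 (none).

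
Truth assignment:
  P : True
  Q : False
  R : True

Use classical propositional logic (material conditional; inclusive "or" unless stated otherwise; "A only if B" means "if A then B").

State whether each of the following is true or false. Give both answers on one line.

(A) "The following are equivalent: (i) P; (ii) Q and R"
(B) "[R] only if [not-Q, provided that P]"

(A) False, (B) True

(A): Formalization: P iff (Q and R)

Q and R = False and True = False
P iff (Q and R) = True iff False = False
Thus (A) is false.

(B): In symbols: R -> (P -> not Q)

not Q = not False = True
P -> not Q = True -> True = True
R -> (P -> not Q) = True -> True = True
So (B) is true.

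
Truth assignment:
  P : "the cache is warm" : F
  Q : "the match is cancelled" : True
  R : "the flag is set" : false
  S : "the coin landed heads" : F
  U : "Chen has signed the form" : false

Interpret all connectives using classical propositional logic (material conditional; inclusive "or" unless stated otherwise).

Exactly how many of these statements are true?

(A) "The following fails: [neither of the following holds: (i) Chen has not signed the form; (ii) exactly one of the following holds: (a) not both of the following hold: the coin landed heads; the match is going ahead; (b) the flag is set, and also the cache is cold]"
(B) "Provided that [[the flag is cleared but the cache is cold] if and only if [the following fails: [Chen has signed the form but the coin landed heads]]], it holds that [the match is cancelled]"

(A): In symbols: ~(~U nor ((S nand ~Q) xor (R & ~P)))

~U = ~F = T
~Q = ~T = F
S nand ~Q = F nand F = T
~P = ~F = T
R & ~P = F & T = F
(S nand ~Q) xor (R & ~P) = T xor F = T
~U nor ((S nand ~Q) xor (R & ~P)) = T nor T = F
~(~U nor ((S nand ~Q) xor (R & ~P))) = ~F = T
So (A) is true.

(B): Formalization: ((~R & ~P) <-> ~(U & S)) -> Q

~R = ~F = T
~P = ~F = T
~R & ~P = T & T = T
U & S = F & F = F
~(U & S) = ~F = T
(~R & ~P) <-> ~(U & S) = T <-> T = T
((~R & ~P) <-> ~(U & S)) -> Q = T -> T = T
Thus (B) is true.

True statements: 2.

2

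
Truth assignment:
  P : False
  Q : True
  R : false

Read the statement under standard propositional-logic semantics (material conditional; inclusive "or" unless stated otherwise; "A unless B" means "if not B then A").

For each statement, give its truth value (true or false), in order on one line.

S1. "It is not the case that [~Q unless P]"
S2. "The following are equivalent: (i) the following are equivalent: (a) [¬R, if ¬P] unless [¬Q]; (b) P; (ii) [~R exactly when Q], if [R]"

S1 True, S2 False

S1: This is not (not Q or P).

not Q = not True = False
not Q or P = False or False = False
not (not Q or P) = not False = True
Hence S1 is true.

S2: This is (((not P -> not R) or not Q) iff P) iff (R -> (not R iff Q)).

not P = not False = True
not R = not False = True
not P -> not R = True -> True = True
not Q = not True = False
(not P -> not R) or not Q = True or False = True
((not P -> not R) or not Q) iff P = True iff False = False
not R = not False = True
not R iff Q = True iff True = True
R -> (not R iff Q) = False -> True = True
(((not P -> not R) or not Q) iff P) iff (R -> (not R iff Q)) = False iff True = False
So S2 is false.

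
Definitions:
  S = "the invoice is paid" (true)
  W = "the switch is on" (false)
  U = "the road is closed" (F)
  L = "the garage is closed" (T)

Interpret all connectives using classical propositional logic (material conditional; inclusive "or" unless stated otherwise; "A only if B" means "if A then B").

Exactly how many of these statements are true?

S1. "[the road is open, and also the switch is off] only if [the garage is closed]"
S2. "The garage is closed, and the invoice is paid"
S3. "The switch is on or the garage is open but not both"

S1: In symbols: (¬U ∧ ¬W) → L

¬U = ¬F = T
¬W = ¬F = T
¬U ∧ ¬W = T ∧ T = T
(¬U ∧ ¬W) → L = T → T = T
So S1 is true.

S2: Formalization: L ∧ S

L ∧ S = T ∧ T = T
Hence S2 is true.

S3: This is W ⊕ ¬L.

¬L = ¬T = F
W ⊕ ¬L = F ⊕ F = F
Thus S3 is false.

True statements: 2.

2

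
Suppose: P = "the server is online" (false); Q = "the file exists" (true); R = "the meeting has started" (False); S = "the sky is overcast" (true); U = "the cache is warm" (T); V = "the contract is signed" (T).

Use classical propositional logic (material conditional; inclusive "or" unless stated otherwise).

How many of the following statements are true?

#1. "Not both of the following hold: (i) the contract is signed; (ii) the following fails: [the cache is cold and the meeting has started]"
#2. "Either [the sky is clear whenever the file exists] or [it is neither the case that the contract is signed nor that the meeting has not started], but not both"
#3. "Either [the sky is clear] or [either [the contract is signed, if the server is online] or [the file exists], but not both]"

#1: In symbols: V nand ~(~U & R)

~U = ~T = F
~U & R = F & F = F
~(~U & R) = ~F = T
V nand ~(~U & R) = T nand T = F
Thus #1 is false.

#2: Formalization: (Q -> ~S) xor (V nor ~R)

~S = ~T = F
Q -> ~S = T -> F = F
~R = ~F = T
V nor ~R = T nor T = F
(Q -> ~S) xor (V nor ~R) = F xor F = F
Thus #2 is false.

#3: Parsed as ~S | ((P -> V) xor Q)

~S = ~T = F
P -> V = F -> T = T
(P -> V) xor Q = T xor T = F
~S | ((P -> V) xor Q) = F | F = F
Hence #3 is false.

Count: 0.

0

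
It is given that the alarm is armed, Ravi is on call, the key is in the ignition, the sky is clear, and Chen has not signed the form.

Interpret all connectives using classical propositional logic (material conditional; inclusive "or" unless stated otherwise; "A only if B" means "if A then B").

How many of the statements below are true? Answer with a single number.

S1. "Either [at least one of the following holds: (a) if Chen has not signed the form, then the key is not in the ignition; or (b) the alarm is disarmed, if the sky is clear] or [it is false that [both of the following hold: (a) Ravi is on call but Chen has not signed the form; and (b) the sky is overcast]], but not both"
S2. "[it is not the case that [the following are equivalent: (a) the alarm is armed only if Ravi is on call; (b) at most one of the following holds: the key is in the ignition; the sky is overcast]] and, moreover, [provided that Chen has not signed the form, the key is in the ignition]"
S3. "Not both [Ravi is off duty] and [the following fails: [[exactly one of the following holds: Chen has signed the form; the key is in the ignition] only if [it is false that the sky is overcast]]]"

Let U = "Chen has signed the form" (False), R = "the key is in the ignition" (True), S = "the sky is overcast" (False), P = "the alarm is armed" (True), Q = "Ravi is on call" (True).

S1: Formalization: ((not U -> not R) or (not S -> not P)) xor not ((Q and not U) and S)

not U = not False = True
not R = not True = False
not U -> not R = True -> False = False
not S = not False = True
not P = not True = False
not S -> not P = True -> False = False
(not U -> not R) or (not S -> not P) = False or False = False
not U = not False = True
Q and not U = True and True = True
(Q and not U) and S = True and False = False
not ((Q and not U) and S) = not False = True
((not U -> not R) or (not S -> not P)) xor not ((Q and not U) and S) = False xor True = True
Thus S1 is true.

S2: This is not ((P -> Q) iff (R nand S)) and (not U -> R).

P -> Q = True -> True = True
R nand S = True nand False = True
(P -> Q) iff (R nand S) = True iff True = True
not ((P -> Q) iff (R nand S)) = not True = False
not U = not False = True
not U -> R = True -> True = True
not ((P -> Q) iff (R nand S)) and (not U -> R) = False and True = False
So S2 is false.

S3: In symbols: not Q nand not ((U xor R) -> not S)

not Q = not True = False
U xor R = False xor True = True
not S = not False = True
(U xor R) -> not S = True -> True = True
not ((U xor R) -> not S) = not True = False
not Q nand not ((U xor R) -> not S) = False nand False = True
Hence S3 is true.

Count: 2.

2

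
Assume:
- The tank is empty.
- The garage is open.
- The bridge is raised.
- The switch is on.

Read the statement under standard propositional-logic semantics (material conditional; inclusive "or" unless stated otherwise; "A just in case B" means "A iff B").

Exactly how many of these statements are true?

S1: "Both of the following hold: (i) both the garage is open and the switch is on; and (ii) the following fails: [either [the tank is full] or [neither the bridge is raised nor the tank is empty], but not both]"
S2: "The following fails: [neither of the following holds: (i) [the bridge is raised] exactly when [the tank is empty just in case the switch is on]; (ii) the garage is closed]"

Let N = "the garage is closed" (F), K = "the switch is on" (T), S = "the tank is full" (F), U = "the bridge is raised" (T).

S1: Parsed as (¬N ∧ K) ∧ ¬(S ⊕ (U ↓ ¬S))

¬N = ¬F = T
¬N ∧ K = T ∧ T = T
¬S = ¬F = T
U ↓ ¬S = T ↓ T = F
S ⊕ (U ↓ ¬S) = F ⊕ F = F
¬(S ⊕ (U ↓ ¬S)) = ¬F = T
(¬N ∧ K) ∧ ¬(S ⊕ (U ↓ ¬S)) = T ∧ T = T
So S1 is true.

S2: Formalization: ¬((U ↔ (¬S ↔ K)) ↓ N)

¬S = ¬F = T
¬S ↔ K = T ↔ T = T
U ↔ (¬S ↔ K) = T ↔ T = T
(U ↔ (¬S ↔ K)) ↓ N = T ↓ F = F
¬((U ↔ (¬S ↔ K)) ↓ N) = ¬F = T
Hence S2 is true.

Count: 2.

2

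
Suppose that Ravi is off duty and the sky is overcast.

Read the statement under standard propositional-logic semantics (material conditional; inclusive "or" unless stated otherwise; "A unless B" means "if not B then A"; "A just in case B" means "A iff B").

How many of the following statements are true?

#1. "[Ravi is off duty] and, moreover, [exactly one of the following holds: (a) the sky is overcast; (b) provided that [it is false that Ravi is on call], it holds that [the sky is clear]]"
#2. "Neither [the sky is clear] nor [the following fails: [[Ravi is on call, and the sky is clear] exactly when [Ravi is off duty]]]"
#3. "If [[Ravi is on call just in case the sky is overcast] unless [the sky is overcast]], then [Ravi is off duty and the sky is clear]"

1

Let M = "Ravi is on call" (F), S = "the sky is overcast" (T).

#1: In symbols: ¬M ∧ (S ⊕ (¬M → ¬S))

¬M = ¬F = T
¬M = ¬F = T
¬S = ¬T = F
¬M → ¬S = T → F = F
S ⊕ (¬M → ¬S) = T ⊕ F = T
¬M ∧ (S ⊕ (¬M → ¬S)) = T ∧ T = T
Thus #1 is true.

#2: Parsed as ¬S ↓ ¬((M ∧ ¬S) ↔ ¬M)

¬S = ¬T = F
¬S = ¬T = F
M ∧ ¬S = F ∧ F = F
¬M = ¬F = T
(M ∧ ¬S) ↔ ¬M = F ↔ T = F
¬((M ∧ ¬S) ↔ ¬M) = ¬F = T
¬S ↓ ¬((M ∧ ¬S) ↔ ¬M) = F ↓ T = F
So #2 is false.

#3: In symbols: ((M ↔ S) ∨ S) → (¬M ∧ ¬S)

M ↔ S = F ↔ T = F
(M ↔ S) ∨ S = F ∨ T = T
¬M = ¬F = T
¬S = ¬T = F
¬M ∧ ¬S = T ∧ F = F
((M ↔ S) ∨ S) → (¬M ∧ ¬S) = T → F = F
Thus #3 is false.

1 of the 3 statements is true (#1).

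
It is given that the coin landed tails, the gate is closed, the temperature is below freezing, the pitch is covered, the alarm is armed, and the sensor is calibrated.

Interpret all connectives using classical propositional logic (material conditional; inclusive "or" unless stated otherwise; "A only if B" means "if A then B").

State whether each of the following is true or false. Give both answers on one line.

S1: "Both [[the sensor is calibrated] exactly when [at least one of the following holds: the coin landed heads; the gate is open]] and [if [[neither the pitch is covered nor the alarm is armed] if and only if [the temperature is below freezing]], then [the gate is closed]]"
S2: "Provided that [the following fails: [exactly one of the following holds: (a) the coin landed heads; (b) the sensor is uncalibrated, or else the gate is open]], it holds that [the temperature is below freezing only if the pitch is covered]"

S1 False, S2 True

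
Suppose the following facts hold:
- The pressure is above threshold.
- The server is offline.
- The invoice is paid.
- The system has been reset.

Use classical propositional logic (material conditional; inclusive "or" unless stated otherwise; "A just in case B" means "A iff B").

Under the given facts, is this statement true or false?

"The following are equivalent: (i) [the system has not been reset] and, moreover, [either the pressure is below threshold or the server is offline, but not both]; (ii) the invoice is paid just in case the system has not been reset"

The statement is true.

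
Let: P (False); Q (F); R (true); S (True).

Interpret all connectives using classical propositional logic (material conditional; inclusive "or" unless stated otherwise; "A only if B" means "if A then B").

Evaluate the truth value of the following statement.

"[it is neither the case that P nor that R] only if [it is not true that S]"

True

Formalization: (P nor R) -> not S

P nor R = False nor True = False
not S = not True = False
(P nor R) -> not S = False -> False = True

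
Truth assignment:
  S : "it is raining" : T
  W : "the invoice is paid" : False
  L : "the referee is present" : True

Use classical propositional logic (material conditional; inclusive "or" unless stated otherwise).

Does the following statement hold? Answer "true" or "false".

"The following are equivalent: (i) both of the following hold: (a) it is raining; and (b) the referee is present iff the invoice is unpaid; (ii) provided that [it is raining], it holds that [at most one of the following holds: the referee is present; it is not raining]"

Formalization: (S ∧ (L ↔ ¬W)) ↔ (S → (L ↑ ¬S))

¬W = ¬F = T
L ↔ ¬W = T ↔ T = T
S ∧ (L ↔ ¬W) = T ∧ T = T
¬S = ¬T = F
L ↑ ¬S = T ↑ F = T
S → (L ↑ ¬S) = T → T = T
(S ∧ (L ↔ ¬W)) ↔ (S → (L ↑ ¬S)) = T ↔ T = T

True.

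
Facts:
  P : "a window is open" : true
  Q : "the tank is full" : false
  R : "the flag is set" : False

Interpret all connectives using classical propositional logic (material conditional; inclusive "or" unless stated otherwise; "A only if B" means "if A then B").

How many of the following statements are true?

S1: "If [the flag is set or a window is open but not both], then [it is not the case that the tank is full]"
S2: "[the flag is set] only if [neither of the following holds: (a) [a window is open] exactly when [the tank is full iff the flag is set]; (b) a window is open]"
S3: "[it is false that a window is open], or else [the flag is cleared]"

3

S1: Formalization: (R xor P) -> not Q

R xor P = False xor True = True
not Q = not False = True
(R xor P) -> not Q = True -> True = True
Thus S1 is true.

S2: Parsed as R -> ((P iff (Q iff R)) nor P)

Q iff R = False iff False = True
P iff (Q iff R) = True iff True = True
(P iff (Q iff R)) nor P = True nor True = False
R -> ((P iff (Q iff R)) nor P) = False -> False = True
Hence S2 is true.

S3: Parsed as not P or not R

not P = not True = False
not R = not False = True
not P or not R = False or True = True
Thus S3 is true.

3 of the 3 statements are true (S1, S2, S3).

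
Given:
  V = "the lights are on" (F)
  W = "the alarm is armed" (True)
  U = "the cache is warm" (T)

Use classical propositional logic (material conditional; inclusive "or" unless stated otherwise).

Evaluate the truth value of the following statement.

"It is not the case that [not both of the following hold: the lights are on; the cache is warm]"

The statement is false.

Values: V=F, U=T.
Formalization: ¬(V ↑ U)

V ↑ U = F ↑ T = T
¬(V ↑ U) = ¬T = F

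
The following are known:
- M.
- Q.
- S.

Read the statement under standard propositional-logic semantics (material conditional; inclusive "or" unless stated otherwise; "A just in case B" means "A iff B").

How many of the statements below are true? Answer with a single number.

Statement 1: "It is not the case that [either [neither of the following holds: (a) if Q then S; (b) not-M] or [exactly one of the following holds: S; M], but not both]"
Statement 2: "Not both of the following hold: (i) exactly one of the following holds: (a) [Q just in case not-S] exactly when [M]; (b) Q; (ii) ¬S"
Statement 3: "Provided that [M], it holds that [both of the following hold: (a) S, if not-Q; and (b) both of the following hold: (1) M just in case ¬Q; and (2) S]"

Statement 1: Formalization: ~(((Q -> S) nor ~M) xor (S xor M))

Q -> S = T -> T = T
~M = ~T = F
(Q -> S) nor ~M = T nor F = F
S xor M = T xor T = F
((Q -> S) nor ~M) xor (S xor M) = F xor F = F
~(((Q -> S) nor ~M) xor (S xor M)) = ~F = T
Hence Statement 1 is true.

Statement 2: Parsed as (((Q <-> ~S) <-> M) xor Q) nand ~S

~S = ~T = F
Q <-> ~S = T <-> F = F
(Q <-> ~S) <-> M = F <-> T = F
((Q <-> ~S) <-> M) xor Q = F xor T = T
~S = ~T = F
(((Q <-> ~S) <-> M) xor Q) nand ~S = T nand F = T
Thus Statement 2 is true.

Statement 3: This is M -> ((~Q -> S) & ((M <-> ~Q) & S)).

~Q = ~T = F
~Q -> S = F -> T = T
~Q = ~T = F
M <-> ~Q = T <-> F = F
(M <-> ~Q) & S = F & T = F
(~Q -> S) & ((M <-> ~Q) & S) = T & F = F
M -> ((~Q -> S) & ((M <-> ~Q) & S)) = T -> F = F
Thus Statement 3 is false.

2 of the 3 statements are true (Statement 1, Statement 2).

2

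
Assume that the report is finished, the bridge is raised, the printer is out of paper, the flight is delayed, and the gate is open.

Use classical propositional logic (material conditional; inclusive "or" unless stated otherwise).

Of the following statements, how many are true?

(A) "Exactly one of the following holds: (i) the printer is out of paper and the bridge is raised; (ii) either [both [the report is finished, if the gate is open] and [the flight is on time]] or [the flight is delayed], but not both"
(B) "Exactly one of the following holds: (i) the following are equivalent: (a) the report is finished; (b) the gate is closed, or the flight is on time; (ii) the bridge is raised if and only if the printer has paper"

0

Let R = "the printer has paper" (F), Q = "the bridge is raised" (T), U = "the gate is open" (T), P = "the report is finished" (T), S = "the flight is delayed" (T).

(A): This is (¬R ∧ Q) ⊕ (((U → P) ∧ ¬S) ⊕ S).

¬R = ¬F = T
¬R ∧ Q = T ∧ T = T
U → P = T → T = T
¬S = ¬T = F
(U → P) ∧ ¬S = T ∧ F = F
((U → P) ∧ ¬S) ⊕ S = F ⊕ T = T
(¬R ∧ Q) ⊕ (((U → P) ∧ ¬S) ⊕ S) = T ⊕ T = F
So (A) is false.

(B): Parsed as (P ↔ (¬U ∨ ¬S)) ⊕ (Q ↔ R)

¬U = ¬T = F
¬S = ¬T = F
¬U ∨ ¬S = F ∨ F = F
P ↔ (¬U ∨ ¬S) = T ↔ F = F
Q ↔ R = T ↔ F = F
(P ↔ (¬U ∨ ¬S)) ⊕ (Q ↔ R) = F ⊕ F = F
Thus (B) is false.

Count: 0.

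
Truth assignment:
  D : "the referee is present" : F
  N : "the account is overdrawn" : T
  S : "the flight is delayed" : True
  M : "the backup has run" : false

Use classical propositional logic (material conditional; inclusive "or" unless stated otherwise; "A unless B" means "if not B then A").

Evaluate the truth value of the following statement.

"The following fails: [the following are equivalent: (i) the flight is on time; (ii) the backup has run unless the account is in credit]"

Values: S=T, M=F, N=T.
Parsed as ¬(¬S ↔ (M ∨ ¬N))

¬S = ¬T = F
¬N = ¬T = F
M ∨ ¬N = F ∨ F = F
¬S ↔ (M ∨ ¬N) = F ↔ F = T
¬(¬S ↔ (M ∨ ¬N)) = ¬T = F

false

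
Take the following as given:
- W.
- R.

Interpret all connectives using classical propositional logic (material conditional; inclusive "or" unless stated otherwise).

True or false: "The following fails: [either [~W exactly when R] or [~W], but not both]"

This is not ((not W iff R) xor not W).

not W = not True = False
not W iff R = False iff True = False
not W = not True = False
(not W iff R) xor not W = False xor False = False
not ((not W iff R) xor not W) = not False = True

True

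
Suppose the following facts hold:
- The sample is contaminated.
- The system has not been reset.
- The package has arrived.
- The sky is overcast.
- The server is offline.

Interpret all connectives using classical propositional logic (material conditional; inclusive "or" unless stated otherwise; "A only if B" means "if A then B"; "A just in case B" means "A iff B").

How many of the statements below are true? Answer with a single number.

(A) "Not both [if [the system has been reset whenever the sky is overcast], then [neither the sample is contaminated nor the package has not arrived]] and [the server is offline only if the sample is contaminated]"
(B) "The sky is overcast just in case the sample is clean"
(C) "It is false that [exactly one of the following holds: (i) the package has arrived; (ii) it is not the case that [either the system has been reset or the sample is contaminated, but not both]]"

0

Let S = "the sky is overcast" (True), Q = "the system has been reset" (False), P = "the sample is contaminated" (True), R = "the package has arrived" (True), U = "the server is online" (False).

(A): This is ((S -> Q) -> (P nor not R)) nand (not U -> P).

S -> Q = True -> False = False
not R = not True = False
P nor not R = True nor False = False
(S -> Q) -> (P nor not R) = False -> False = True
not U = not False = True
not U -> P = True -> True = True
((S -> Q) -> (P nor not R)) nand (not U -> P) = True nand True = False
Thus (A) is false.

(B): Parsed as S iff not P

not P = not True = False
S iff not P = True iff False = False
Thus (B) is false.

(C): In symbols: not (R xor not (Q xor P))

Q xor P = False xor True = True
not (Q xor P) = not True = False
R xor not (Q xor P) = True xor False = True
not (R xor not (Q xor P)) = not True = False
Thus (C) is false.

Count: 0.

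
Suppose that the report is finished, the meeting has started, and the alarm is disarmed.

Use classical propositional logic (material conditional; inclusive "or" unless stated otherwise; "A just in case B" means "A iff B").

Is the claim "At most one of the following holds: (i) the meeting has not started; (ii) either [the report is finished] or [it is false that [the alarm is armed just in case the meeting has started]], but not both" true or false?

Let Q = "the meeting has started" (True), L = "the report is finished" (True), R = "the alarm is armed" (False).
Parsed as not Q nand (L xor not (R iff Q))

not Q = not True = False
R iff Q = False iff True = False
not (R iff Q) = not False = True
L xor not (R iff Q) = True xor True = False
not Q nand (L xor not (R iff Q)) = False nand False = True

True.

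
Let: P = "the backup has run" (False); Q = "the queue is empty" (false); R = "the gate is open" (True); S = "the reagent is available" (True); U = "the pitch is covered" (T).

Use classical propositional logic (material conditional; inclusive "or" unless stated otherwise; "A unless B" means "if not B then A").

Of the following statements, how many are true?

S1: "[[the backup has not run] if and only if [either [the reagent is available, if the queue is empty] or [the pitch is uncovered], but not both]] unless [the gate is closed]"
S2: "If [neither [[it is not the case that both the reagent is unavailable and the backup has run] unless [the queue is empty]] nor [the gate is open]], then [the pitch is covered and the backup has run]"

2

S1: Parsed as (~P <-> ((Q -> S) xor ~U)) | ~R

~P = ~F = T
Q -> S = F -> T = T
~U = ~T = F
(Q -> S) xor ~U = T xor F = T
~P <-> ((Q -> S) xor ~U) = T <-> T = T
~R = ~T = F
(~P <-> ((Q -> S) xor ~U)) | ~R = T | F = T
Thus S1 is true.

S2: This is (((~S nand P) | Q) nor R) -> (U & P).

~S = ~T = F
~S nand P = F nand F = T
(~S nand P) | Q = T | F = T
((~S nand P) | Q) nor R = T nor T = F
U & P = T & F = F
(((~S nand P) | Q) nor R) -> (U & P) = F -> F = T
Thus S2 is true.

2 of the 2 statements are true.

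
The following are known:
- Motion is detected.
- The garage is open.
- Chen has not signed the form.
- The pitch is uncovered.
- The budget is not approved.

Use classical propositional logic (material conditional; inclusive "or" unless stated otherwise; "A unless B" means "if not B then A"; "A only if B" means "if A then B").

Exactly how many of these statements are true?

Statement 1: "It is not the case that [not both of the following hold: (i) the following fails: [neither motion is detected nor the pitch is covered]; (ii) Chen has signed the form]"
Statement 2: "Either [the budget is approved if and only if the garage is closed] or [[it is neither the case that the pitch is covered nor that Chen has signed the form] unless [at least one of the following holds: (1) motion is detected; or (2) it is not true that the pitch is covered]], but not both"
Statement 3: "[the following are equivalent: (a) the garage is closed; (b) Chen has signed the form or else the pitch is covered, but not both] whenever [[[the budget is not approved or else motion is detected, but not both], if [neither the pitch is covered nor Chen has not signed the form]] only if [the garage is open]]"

Let N = "motion is detected" (T), H = "the pitch is covered" (F), K = "Chen has signed the form" (F), R = "the budget is approved" (F), W = "the garage is closed" (F).

Statement 1: In symbols: ¬(¬(N ↓ H) ↑ K)

N ↓ H = T ↓ F = F
¬(N ↓ H) = ¬F = T
¬(N ↓ H) ↑ K = T ↑ F = T
¬(¬(N ↓ H) ↑ K) = ¬T = F
Hence Statement 1 is false.

Statement 2: This is (R ↔ W) ⊕ ((H ↓ K) ∨ (N ∨ ¬H)).

R ↔ W = F ↔ F = T
H ↓ K = F ↓ F = T
¬H = ¬F = T
N ∨ ¬H = T ∨ T = T
(H ↓ K) ∨ (N ∨ ¬H) = T ∨ T = T
(R ↔ W) ⊕ ((H ↓ K) ∨ (N ∨ ¬H)) = T ⊕ T = F
Thus Statement 2 is false.

Statement 3: In symbols: (((H ↓ ¬K) → (¬R ⊕ N)) → ¬W) → (W ↔ (K ⊕ H))

¬K = ¬F = T
H ↓ ¬K = F ↓ T = F
¬R = ¬F = T
¬R ⊕ N = T ⊕ T = F
(H ↓ ¬K) → (¬R ⊕ N) = F → F = T
¬W = ¬F = T
((H ↓ ¬K) → (¬R ⊕ N)) → ¬W = T → T = T
K ⊕ H = F ⊕ F = F
W ↔ (K ⊕ H) = F ↔ F = T
(((H ↓ ¬K) → (¬R ⊕ N)) → ¬W) → (W ↔ (K ⊕ H)) = T → T = T
Hence Statement 3 is true.

1 of the 3 statements is true (Statement 3).

1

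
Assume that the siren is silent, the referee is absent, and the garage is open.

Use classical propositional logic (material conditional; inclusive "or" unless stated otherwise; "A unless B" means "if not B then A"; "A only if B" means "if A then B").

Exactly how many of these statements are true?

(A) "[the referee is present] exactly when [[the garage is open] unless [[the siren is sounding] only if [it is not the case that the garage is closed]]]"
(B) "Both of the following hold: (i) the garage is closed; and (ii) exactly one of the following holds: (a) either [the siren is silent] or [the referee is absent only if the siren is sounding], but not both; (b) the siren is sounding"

0

Let U = "the referee is present" (F), S = "the garage is closed" (F), P = "the siren is sounding" (F).

(A): Parsed as U ↔ (¬S ∨ (P → ¬S))

¬S = ¬F = T
¬S = ¬F = T
P → ¬S = F → T = T
¬S ∨ (P → ¬S) = T ∨ T = T
U ↔ (¬S ∨ (P → ¬S)) = F ↔ T = F
Thus (A) is false.

(B): This is S ∧ ((¬P ⊕ (¬U → P)) ⊕ P).

¬P = ¬F = T
¬U = ¬F = T
¬U → P = T → F = F
¬P ⊕ (¬U → P) = T ⊕ F = T
(¬P ⊕ (¬U → P)) ⊕ P = T ⊕ F = T
S ∧ ((¬P ⊕ (¬U → P)) ⊕ P) = F ∧ T = F
Hence (B) is false.

Count: 0.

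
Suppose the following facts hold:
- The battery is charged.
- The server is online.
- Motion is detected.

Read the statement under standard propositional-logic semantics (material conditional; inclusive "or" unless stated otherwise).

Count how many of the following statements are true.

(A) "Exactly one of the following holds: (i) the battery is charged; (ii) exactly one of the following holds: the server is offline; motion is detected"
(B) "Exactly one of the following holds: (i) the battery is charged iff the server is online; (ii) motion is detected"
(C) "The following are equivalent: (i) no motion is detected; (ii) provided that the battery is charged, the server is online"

0

Let P = "the battery is charged" (T), Q = "the server is online" (T), R = "motion is detected" (T).

(A): Formalization: P ⊕ (¬Q ⊕ R)

¬Q = ¬T = F
¬Q ⊕ R = F ⊕ T = T
P ⊕ (¬Q ⊕ R) = T ⊕ T = F
Hence (A) is false.

(B): Parsed as (P ↔ Q) ⊕ R

P ↔ Q = T ↔ T = T
(P ↔ Q) ⊕ R = T ⊕ T = F
Hence (B) is false.

(C): Parsed as ¬R ↔ (P → Q)

¬R = ¬T = F
P → Q = T → T = T
¬R ↔ (P → Q) = F ↔ T = F
Hence (C) is false.

0 of the 3 statements are true (none).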